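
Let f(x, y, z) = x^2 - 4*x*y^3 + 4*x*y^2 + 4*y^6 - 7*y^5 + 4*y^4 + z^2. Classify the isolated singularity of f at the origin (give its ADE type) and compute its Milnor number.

Type A4, Milnor number mu = 4.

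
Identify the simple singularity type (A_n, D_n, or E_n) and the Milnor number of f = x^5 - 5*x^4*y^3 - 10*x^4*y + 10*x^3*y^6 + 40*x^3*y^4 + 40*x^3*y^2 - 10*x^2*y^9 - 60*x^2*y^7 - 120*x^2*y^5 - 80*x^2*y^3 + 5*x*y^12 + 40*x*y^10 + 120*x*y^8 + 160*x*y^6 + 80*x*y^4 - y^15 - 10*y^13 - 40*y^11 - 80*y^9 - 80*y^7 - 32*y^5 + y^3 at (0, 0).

Type E8, Milnor number mu = 8.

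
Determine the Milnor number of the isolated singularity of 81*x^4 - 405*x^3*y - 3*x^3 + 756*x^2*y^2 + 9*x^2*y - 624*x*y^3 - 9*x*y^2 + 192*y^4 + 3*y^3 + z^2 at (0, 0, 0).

7

The Hessian of f at 0 has rank 1. Corank 2; j^3 = -3*(x - y)^3 is a perfect cube, so E-series; the 4-jet and mu = 7 give E_7.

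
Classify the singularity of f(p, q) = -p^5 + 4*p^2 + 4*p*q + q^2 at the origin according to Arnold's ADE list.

A_{4}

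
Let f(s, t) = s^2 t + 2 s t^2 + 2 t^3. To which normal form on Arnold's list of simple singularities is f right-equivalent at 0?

D_{4}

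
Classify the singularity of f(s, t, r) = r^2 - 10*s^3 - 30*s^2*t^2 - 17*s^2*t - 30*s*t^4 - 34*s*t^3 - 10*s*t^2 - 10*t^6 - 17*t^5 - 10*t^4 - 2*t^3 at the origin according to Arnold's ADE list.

The Hessian of f at 0 has rank 1. Corank 2; j^3 = -(2*s + t)*(5*s^2 + 6*s*t + 2*t^2) splits into three distinct lines over C (the quadratic factor has nonzero discriminant), so D_4.

D_4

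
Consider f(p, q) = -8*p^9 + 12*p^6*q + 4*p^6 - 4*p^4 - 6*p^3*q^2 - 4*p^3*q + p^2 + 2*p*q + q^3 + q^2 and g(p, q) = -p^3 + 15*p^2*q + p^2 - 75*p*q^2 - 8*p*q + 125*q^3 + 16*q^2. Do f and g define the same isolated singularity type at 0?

Yes.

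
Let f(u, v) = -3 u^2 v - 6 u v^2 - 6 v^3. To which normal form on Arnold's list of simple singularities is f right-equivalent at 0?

D_{4}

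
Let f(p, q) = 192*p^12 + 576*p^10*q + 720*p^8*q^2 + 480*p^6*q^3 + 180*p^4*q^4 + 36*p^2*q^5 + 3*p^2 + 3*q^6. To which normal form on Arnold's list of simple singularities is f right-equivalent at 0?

A_{5}

The Hessian of f at 0 has rank 1. Corank 1: A-series; mu = 5 gives A_5.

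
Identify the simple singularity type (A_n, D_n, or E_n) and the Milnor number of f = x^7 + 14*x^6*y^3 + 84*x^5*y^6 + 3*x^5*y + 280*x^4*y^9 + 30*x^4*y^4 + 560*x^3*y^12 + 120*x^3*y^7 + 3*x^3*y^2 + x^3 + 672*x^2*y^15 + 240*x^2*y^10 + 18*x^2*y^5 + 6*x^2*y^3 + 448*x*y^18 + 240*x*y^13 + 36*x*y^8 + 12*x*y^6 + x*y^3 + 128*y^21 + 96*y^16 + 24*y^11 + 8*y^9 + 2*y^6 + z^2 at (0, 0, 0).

The Hessian of f at 0 is [[0, 0, 0], [0, 0, 0], [0, 0, 2]] with rank 1, so corank 2. A Groebner basis of the Jacobian ideal J(f) in C{x,y,z} is {x^3, x*y^2, 3*x^2 + y^3, z}; counting standard monomials gives mu = 7. Corank 2; j^3 = x^3 is a perfect cube, so E-series; the 4-jet and mu = 7 give E_7.

Type E_{7}, Milnor number mu = 7.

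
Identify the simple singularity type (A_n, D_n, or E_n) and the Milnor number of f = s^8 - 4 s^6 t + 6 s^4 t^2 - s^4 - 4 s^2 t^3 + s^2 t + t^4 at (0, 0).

The Hessian of f at 0 has rank 0. Corank 2; j^3 = s^2*t has shape L^2 M (L != M), so D-series; mu = 5 gives D_5.

Type D_5, Milnor number mu = 5.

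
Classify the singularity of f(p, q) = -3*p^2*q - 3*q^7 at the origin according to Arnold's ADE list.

The Hessian of f at 0 is [[0, 0], [0, 0]] with rank 0, so corank 2. A Groebner basis of the Jacobian ideal J(f) in C{p,q} is {p^2/7 + q^6, p^3, p*q}; counting standard monomials gives mu = 8. Corank 2; j^3 = -3*p^2*q has shape L^2 M (L != M), so D-series; mu = 8 gives D_8.

D_8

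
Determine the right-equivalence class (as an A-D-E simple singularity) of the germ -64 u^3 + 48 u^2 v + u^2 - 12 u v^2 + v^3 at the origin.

The Hessian of f at 0 has rank 1. Corank 1: A-series; mu = 2 gives A_2.

A_2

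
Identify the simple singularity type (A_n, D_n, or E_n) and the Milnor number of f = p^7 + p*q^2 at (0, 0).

Type D_8, Milnor number mu = 8.

The Hessian of f at 0 is [[0, 0], [0, 0]] with rank 0, so corank 2. A Groebner basis of the Jacobian ideal J(f) in C{p,q} is {p^6 + q^2/7, q^3, p*q}; counting standard monomials gives mu = 8. Corank 2; j^3 = p*q^2 has shape L^2 M (L != M), so D-series; mu = 8 gives D_8.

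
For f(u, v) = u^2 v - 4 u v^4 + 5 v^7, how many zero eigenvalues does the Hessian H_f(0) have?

Hessian at 0 has rank 0.

2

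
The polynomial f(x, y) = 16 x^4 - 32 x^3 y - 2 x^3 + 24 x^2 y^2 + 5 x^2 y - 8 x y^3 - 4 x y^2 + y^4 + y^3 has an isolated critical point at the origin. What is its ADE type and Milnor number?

The Hessian of f at 0 has rank 0. Corank 2; j^3 = -(x - y)^2*(2*x - y) has shape L^2 M (L != M), so D-series; mu = 5 gives D_5.

Type D_5, Milnor number mu = 5.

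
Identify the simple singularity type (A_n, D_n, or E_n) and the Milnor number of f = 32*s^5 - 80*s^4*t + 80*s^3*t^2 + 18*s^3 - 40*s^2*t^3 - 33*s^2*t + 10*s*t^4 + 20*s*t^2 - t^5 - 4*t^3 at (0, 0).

Type D_{6}, Milnor number mu = 6.

The Hessian of f at 0 is [[0, 0], [0, 0]] with rank 0, so corank 2. A Groebner basis of the Jacobian ideal J(f) in C{s,t} is {-243*s*t/10 + t^4 + 81*t^2/5, s*t^2 - 2*t^3/3, s^2 - 7*s*t/6 + t^2/3}; counting standard monomials gives mu = 6. Corank 2; j^3 = (2*s - t)*(3*s - 2*t)^2 has shape L^2 M (L != M), so D-series; mu = 6 gives D_6.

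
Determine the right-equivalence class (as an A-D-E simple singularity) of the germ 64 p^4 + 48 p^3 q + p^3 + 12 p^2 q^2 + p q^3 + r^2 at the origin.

The Hessian of f at 0 has rank 1. Corank 2; j^3 = p^3 is a perfect cube, so E-series; the 4-jet and mu = 7 give E_7.

E7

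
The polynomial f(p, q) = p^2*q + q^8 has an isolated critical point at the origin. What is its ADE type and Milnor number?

Type D_{9}, Milnor number mu = 9.

The Hessian of f at 0 is [[0, 0], [0, 0]] with rank 0, so corank 2. A Groebner basis of the Jacobian ideal J(f) in C{p,q} is {p^2/8 + q^7, p^3, p*q}; counting standard monomials gives mu = 9. Corank 2; j^3 = p^2*q has shape L^2 M (L != M), so D-series; mu = 9 gives D_9.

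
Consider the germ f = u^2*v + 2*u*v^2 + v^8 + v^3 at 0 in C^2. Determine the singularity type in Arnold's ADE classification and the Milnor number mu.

Type D_{9}, Milnor number mu = 9.

The Hessian of f at 0 has rank 0. Corank 2; j^3 = v*(u + v)^2 has shape L^2 M (L != M), so D-series; mu = 9 gives D_9.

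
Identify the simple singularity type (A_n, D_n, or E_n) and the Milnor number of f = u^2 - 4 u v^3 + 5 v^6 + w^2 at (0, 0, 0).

Type A_{5}, Milnor number mu = 5.

The Hessian of f at 0 has rank 2. Corank 1: A-series; mu = 5 gives A_5.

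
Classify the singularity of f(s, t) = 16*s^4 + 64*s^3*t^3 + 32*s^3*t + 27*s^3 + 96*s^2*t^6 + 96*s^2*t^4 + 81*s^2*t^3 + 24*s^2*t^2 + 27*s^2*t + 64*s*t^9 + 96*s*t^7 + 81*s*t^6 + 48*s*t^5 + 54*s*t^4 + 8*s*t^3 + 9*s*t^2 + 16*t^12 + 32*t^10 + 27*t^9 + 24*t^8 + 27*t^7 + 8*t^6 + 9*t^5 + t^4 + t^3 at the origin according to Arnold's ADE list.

E6

The Hessian of f at 0 is [[0, 0], [0, 0]] with rank 0, so corank 2. A Groebner basis of the Jacobian ideal J(f) in C{s,t} is {t^4, s*t^2 + 7*t^3/18, s^2 + 2*s*t/3 + t^2/9}; counting standard monomials gives mu = 6. Corank 2; j^3 = (3*s + t)^3 is a perfect cube, so E-series; the 4-jet and mu = 6 give E_6.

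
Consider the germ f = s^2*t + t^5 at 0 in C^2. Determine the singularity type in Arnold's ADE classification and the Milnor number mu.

Type D_6, Milnor number mu = 6.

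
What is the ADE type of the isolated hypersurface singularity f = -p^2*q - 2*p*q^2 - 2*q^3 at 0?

The Hessian of f at 0 has rank 0. Corank 2; j^3 = -q*(p^2 + 2*p*q + 2*q^2) splits into three distinct lines over C (the quadratic factor has nonzero discriminant), so D_4.

D_4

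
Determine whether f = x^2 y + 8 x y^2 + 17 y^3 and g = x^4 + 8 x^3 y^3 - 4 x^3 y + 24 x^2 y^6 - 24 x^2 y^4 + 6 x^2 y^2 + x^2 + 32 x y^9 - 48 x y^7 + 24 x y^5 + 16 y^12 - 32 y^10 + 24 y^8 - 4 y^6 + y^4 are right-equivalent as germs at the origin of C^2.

No.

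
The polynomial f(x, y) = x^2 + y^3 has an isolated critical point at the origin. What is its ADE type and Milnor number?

Type A2, Milnor number mu = 2.

The Hessian of f at 0 is [[2, 0], [0, 0]] with rank 1, so corank 1. A Groebner basis of the Jacobian ideal J(f) in C{x,y} is {y^2, x}; counting standard monomials gives mu = 2. Corank 1: A-series; mu = 2 gives A_2.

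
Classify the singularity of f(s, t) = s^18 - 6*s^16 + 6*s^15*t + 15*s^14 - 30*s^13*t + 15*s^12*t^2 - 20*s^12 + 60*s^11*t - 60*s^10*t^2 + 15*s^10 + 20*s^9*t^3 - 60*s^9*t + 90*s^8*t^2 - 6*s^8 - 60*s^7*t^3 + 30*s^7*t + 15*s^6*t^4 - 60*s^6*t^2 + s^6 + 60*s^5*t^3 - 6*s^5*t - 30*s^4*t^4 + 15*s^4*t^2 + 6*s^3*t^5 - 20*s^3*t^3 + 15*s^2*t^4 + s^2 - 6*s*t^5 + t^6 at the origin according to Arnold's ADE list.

A_{5}

The Hessian of f at 0 has rank 1. Corank 1: A-series; mu = 5 gives A_5.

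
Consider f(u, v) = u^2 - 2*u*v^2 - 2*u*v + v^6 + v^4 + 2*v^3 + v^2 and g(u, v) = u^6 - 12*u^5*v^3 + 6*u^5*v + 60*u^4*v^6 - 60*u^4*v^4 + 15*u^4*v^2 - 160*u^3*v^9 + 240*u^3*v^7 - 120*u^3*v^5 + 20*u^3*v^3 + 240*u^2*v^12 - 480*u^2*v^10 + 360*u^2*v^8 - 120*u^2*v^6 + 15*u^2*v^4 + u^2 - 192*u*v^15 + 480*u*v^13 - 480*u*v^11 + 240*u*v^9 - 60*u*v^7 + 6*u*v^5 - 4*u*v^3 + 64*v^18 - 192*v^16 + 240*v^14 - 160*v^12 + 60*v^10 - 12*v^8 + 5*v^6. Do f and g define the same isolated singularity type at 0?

Yes.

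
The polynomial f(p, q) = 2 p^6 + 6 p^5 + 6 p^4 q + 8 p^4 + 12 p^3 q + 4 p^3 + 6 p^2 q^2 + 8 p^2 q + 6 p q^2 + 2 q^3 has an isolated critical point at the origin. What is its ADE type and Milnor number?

Type D_{4}, Milnor number mu = 4.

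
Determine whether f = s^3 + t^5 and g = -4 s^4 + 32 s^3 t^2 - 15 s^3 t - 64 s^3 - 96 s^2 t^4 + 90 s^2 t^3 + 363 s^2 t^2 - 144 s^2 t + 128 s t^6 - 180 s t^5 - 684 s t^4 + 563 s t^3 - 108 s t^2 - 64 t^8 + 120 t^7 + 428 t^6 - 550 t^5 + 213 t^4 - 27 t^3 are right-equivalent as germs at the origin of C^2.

No.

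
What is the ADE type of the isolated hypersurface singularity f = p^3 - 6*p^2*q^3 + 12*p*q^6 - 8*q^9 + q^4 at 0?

The Hessian of f at 0 is [[0, 0], [0, 0]] with rank 0, so corank 2. A Groebner basis of the Jacobian ideal J(f) in C{p,q} is {q^3, p^2}; counting standard monomials gives mu = 6. Corank 2; j^3 = p^3 is a perfect cube, so E-series; the 4-jet and mu = 6 give E_6.

E6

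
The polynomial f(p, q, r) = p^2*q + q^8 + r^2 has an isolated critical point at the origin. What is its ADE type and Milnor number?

Type D9, Milnor number mu = 9.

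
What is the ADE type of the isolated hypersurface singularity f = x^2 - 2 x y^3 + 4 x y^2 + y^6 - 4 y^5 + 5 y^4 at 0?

A_{3}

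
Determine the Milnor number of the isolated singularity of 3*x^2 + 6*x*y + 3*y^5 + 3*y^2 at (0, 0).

4

The Hessian of f at 0 has rank 1. Corank 1: A-series; mu = 4 gives A_4.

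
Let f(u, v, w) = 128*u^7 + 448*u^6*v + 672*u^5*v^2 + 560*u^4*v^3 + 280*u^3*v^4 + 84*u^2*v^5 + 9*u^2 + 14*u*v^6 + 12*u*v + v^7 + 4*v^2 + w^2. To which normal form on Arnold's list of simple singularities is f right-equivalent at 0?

A_6

The Hessian of f at 0 is [[18, 12, 0], [12, 8, 0], [0, 0, 2]] with rank 2, so corank 1. A Groebner basis of the Jacobian ideal J(f) in C{u,v,w} is {v^6, u + 2*v/3, w}; counting standard monomials gives mu = 6. Corank 1: A-series; mu = 6 gives A_6.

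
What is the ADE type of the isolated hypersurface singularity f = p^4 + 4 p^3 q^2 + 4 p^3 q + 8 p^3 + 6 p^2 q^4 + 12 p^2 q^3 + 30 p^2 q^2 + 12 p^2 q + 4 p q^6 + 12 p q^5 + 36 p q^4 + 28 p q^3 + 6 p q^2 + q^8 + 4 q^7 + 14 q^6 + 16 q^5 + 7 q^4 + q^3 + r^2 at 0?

E6

The Hessian of f at 0 has rank 1. Corank 2; j^3 = (2*p + q)^3 is a perfect cube, so E-series; the 4-jet and mu = 6 give E_6.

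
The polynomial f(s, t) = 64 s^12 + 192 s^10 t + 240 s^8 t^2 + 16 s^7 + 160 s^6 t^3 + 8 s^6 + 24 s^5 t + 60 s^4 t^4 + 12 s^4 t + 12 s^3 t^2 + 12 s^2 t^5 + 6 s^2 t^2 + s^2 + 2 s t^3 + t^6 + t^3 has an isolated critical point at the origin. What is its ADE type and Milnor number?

Type A2, Milnor number mu = 2.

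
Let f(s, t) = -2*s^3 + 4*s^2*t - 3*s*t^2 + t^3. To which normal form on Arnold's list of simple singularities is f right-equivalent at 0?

The Hessian of f at 0 has rank 0. Corank 2; j^3 = -(s - t)*(2*s^2 - 2*s*t + t^2) splits into three distinct lines over C (the quadratic factor has nonzero discriminant), so D_4.

D4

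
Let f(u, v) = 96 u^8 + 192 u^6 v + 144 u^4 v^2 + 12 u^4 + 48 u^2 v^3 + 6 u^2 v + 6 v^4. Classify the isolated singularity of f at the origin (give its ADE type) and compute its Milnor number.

Type D5, Milnor number mu = 5.

The Hessian of f at 0 is [[0, 0], [0, 0]] with rank 0, so corank 2. A Groebner basis of the Jacobian ideal J(f) in C{u,v} is {u^3, u^2/4 + v^3, u*v}; counting standard monomials gives mu = 5. Corank 2; j^3 = 6*u^2*v has shape L^2 M (L != M), so D-series; mu = 5 gives D_5.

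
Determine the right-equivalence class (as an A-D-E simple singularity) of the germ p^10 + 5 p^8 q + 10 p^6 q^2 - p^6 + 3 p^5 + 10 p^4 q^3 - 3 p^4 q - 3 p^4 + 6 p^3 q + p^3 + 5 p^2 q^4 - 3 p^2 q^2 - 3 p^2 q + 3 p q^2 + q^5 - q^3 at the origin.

E8

The Hessian of f at 0 has rank 0. Corank 2; j^3 = (p - q)^3 is a perfect cube, so E-series; the 5-jet and mu = 8 give E_8.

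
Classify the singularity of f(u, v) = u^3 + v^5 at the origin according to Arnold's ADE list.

E_{8}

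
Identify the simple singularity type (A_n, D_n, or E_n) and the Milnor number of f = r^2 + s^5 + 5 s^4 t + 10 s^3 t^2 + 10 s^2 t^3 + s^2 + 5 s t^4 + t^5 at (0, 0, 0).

Type A4, Milnor number mu = 4.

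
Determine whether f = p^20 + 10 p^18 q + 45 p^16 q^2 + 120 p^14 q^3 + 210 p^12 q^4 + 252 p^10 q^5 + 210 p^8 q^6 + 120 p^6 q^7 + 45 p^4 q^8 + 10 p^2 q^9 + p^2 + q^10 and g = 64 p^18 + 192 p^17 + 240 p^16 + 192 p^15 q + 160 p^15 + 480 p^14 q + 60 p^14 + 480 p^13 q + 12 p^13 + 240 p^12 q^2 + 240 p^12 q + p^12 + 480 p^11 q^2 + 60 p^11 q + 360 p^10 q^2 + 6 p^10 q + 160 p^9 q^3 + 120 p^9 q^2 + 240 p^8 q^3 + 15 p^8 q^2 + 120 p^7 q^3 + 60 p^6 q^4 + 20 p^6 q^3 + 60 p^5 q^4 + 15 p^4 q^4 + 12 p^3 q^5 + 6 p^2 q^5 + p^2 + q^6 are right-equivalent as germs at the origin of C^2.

No.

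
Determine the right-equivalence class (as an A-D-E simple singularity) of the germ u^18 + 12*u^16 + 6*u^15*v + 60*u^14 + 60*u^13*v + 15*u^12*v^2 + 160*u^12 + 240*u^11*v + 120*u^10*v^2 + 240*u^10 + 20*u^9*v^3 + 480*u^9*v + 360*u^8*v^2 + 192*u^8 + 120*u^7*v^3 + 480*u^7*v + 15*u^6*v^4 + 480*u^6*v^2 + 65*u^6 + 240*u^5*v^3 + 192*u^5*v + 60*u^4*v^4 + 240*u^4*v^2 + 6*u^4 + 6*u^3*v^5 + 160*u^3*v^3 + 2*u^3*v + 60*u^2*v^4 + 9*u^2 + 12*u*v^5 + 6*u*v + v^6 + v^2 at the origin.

The Hessian of f at 0 has rank 1. Corank 1: A-series; mu = 5 gives A_5.

A_{5}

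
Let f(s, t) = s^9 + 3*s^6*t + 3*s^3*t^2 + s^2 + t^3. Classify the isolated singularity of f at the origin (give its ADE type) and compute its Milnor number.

The Hessian of f at 0 is [[2, 0], [0, 0]] with rank 1, so corank 1. A Groebner basis of the Jacobian ideal J(f) in C{s,t} is {t^2, s}; counting standard monomials gives mu = 2. Corank 1: A-series; mu = 2 gives A_2.

Type A_2, Milnor number mu = 2.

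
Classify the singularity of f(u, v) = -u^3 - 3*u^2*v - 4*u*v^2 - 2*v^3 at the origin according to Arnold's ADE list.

D_4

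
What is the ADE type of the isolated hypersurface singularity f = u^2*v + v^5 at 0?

D_{6}

The Hessian of f at 0 is [[0, 0], [0, 0]] with rank 0, so corank 2. A Groebner basis of the Jacobian ideal J(f) in C{u,v} is {u^2/5 + v^4, u^3, u*v}; counting standard monomials gives mu = 6. Corank 2; j^3 = u^2*v has shape L^2 M (L != M), so D-series; mu = 6 gives D_6.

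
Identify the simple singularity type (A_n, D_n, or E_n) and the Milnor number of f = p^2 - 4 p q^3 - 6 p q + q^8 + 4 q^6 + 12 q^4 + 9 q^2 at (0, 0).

The Hessian of f at 0 has rank 1. Corank 1: A-series; mu = 7 gives A_7.

Type A7, Milnor number mu = 7.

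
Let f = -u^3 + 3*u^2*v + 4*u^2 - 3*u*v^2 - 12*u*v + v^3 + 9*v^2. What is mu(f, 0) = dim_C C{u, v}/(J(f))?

2

The Hessian of f at 0 is [[8, -12], [-12, 18]] with rank 1, so corank 1. A Groebner basis of the Jacobian ideal J(f) in C{u,v} is {v^2, u - 3*v/2}; counting standard monomials gives mu = 2. Corank 1: A-series; mu = 2 gives A_2.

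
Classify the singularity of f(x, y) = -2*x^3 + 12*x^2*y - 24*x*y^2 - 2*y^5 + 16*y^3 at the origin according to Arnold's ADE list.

The Hessian of f at 0 is [[0, 0], [0, 0]] with rank 0, so corank 2. A Groebner basis of the Jacobian ideal J(f) in C{x,y} is {y^4, x^2 - 4*x*y + 4*y^2}; counting standard monomials gives mu = 8. Corank 2; j^3 = -2*(x - 2*y)^3 is a perfect cube, so E-series; the 5-jet and mu = 8 give E_8.

E_{8}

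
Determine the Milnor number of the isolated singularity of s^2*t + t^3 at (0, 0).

The Hessian of f at 0 is [[0, 0], [0, 0]] with rank 0, so corank 2. A Groebner basis of the Jacobian ideal J(f) in C{s,t} is {t^3, s^2 + 3*t^2, s*t}; counting standard monomials gives mu = 4. Corank 2; j^3 = t*(s^2 + t^2) splits into three distinct lines over C (the quadratic factor has nonzero discriminant), so D_4.

4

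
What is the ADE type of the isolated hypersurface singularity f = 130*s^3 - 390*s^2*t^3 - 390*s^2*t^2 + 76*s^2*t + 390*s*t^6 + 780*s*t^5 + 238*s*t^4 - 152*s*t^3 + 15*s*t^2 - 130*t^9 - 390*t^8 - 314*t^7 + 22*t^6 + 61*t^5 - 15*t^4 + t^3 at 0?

The Hessian of f at 0 has rank 0. Corank 2; j^3 = (5*s + t)*(26*s^2 + 10*s*t + t^2) splits into three distinct lines over C (the quadratic factor has nonzero discriminant), so D_4.

D_{4}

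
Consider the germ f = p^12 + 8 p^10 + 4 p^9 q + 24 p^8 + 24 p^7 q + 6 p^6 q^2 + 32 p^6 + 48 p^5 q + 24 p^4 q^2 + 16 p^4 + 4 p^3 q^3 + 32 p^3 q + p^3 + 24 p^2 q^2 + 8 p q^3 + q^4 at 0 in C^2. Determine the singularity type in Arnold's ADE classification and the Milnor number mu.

The Hessian of f at 0 has rank 0. Corank 2; j^3 = p^3 is a perfect cube, so E-series; the 4-jet and mu = 6 give E_6.

Type E6, Milnor number mu = 6.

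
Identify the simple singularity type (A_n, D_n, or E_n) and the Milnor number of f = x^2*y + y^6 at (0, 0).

The Hessian of f at 0 is [[0, 0], [0, 0]] with rank 0, so corank 2. A Groebner basis of the Jacobian ideal J(f) in C{x,y} is {x^2/6 + y^5, x^3, x*y}; counting standard monomials gives mu = 7. Corank 2; j^3 = x^2*y has shape L^2 M (L != M), so D-series; mu = 7 gives D_7.

Type D7, Milnor number mu = 7.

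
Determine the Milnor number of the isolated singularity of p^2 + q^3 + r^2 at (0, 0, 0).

The Hessian of f at 0 has rank 2. Corank 1: A-series; mu = 2 gives A_2.

2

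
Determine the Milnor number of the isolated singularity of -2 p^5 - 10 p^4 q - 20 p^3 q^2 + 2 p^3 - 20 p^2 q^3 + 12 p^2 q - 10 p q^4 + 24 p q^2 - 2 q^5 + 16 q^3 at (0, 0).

8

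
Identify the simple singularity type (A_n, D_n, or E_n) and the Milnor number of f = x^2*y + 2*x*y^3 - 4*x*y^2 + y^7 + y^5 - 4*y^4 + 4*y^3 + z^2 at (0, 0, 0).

Type D_8, Milnor number mu = 8.

The Hessian of f at 0 has rank 1. Corank 2; j^3 = y*(x - 2*y)^2 has shape L^2 M (L != M), so D-series; mu = 8 gives D_8.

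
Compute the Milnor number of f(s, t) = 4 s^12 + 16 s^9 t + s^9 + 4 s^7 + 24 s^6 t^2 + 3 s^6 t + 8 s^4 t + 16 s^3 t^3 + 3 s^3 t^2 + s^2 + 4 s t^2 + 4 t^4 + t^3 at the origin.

The Hessian of f at 0 has rank 1. Corank 1: A-series; mu = 2 gives A_2.

2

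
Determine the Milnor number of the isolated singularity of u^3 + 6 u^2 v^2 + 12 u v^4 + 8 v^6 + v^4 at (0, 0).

6

The Hessian of f at 0 has rank 0. Corank 2; j^3 = u^3 is a perfect cube, so E-series; the 4-jet and mu = 6 give E_6.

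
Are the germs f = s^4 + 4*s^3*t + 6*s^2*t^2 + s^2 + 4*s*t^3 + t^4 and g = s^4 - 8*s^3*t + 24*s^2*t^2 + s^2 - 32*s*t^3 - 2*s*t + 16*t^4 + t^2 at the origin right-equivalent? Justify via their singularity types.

Yes.

The Hessian of f at 0 has rank 1. Corank 1: A-series; mu = 3 gives A_3. The Hessian of g at 0 has rank 1. Corank 1: A-series; mu = 3 gives A_3. Both have type A_3, hence right-equivalent.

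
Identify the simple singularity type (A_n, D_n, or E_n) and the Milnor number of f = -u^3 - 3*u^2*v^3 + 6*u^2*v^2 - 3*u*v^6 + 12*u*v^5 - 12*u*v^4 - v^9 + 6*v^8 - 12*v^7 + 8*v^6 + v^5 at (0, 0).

The Hessian of f at 0 is [[0, 0], [0, 0]] with rank 0, so corank 2. A Groebner basis of the Jacobian ideal J(f) in C{u,v} is {u^2/2 + u*v^3 - 2*u*v^2, v^4, u^3, u^2*v + 2*u^2 - 8*u*v^2}; counting standard monomials gives mu = 8. Corank 2; j^3 = -u^3 is a perfect cube, so E-series; the 5-jet and mu = 8 give E_8.

Type E8, Milnor number mu = 8.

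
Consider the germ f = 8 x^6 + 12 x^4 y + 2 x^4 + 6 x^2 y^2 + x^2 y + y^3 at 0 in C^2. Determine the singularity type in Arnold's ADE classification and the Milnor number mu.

Type D_{4}, Milnor number mu = 4.

The Hessian of f at 0 has rank 0. Corank 2; j^3 = y*(x^2 + y^2) splits into three distinct lines over C (the quadratic factor has nonzero discriminant), so D_4.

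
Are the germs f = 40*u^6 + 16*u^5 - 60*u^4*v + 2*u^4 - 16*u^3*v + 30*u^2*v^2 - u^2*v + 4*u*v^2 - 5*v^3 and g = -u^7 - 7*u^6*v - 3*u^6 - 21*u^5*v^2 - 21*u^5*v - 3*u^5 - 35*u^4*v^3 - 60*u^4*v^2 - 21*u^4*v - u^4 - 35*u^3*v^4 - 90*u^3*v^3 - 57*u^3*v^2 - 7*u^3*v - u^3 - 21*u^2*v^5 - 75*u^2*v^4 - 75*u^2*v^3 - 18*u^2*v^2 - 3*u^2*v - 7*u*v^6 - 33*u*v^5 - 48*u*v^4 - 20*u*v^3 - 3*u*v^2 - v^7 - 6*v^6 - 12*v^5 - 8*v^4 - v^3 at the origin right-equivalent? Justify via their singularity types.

No.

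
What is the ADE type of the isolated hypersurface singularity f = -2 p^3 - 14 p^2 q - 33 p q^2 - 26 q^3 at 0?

D_4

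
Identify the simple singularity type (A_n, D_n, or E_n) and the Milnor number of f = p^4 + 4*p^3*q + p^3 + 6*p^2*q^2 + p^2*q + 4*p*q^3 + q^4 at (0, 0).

The Hessian of f at 0 is [[0, 0], [0, 0]] with rank 0, so corank 2. A Groebner basis of the Jacobian ideal J(f) in C{p,q} is {p*q^2, -p*q/4 + q^3, p^2 + p*q}; counting standard monomials gives mu = 5. Corank 2; j^3 = p^2*(p + q) has shape L^2 M (L != M), so D-series; mu = 5 gives D_5.

Type D_5, Milnor number mu = 5.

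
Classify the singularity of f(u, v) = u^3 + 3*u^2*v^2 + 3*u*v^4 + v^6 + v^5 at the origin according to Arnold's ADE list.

E_{8}

The Hessian of f at 0 is [[0, 0], [0, 0]] with rank 0, so corank 2. A Groebner basis of the Jacobian ideal J(f) in C{u,v} is {v^4, u^3, u^2/2 + u*v^2}; counting standard monomials gives mu = 8. Corank 2; j^3 = u^3 is a perfect cube, so E-series; the 5-jet and mu = 8 give E_8.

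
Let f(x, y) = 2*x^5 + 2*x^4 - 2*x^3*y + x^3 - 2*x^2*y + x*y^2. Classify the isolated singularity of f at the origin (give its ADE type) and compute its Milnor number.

Type D_{6}, Milnor number mu = 6.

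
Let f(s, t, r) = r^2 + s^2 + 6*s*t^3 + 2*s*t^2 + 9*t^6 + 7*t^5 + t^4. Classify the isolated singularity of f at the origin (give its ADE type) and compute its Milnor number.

The Hessian of f at 0 is [[2, 0, 0], [0, 0, 0], [0, 0, 2]] with rank 2, so corank 1. A Groebner basis of the Jacobian ideal J(f) in C{s,t,r} is {s/3 + t^3 + t^2/3, s^2, s*t - s/3 - t^2/3, r}; counting standard monomials gives mu = 4. Corank 1: A-series; mu = 4 gives A_4.

Type A_{4}, Milnor number mu = 4.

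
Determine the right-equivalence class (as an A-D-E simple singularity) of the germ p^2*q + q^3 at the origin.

The Hessian of f at 0 has rank 0. Corank 2; j^3 = q*(p^2 + q^2) splits into three distinct lines over C (the quadratic factor has nonzero discriminant), so D_4.

D_{4}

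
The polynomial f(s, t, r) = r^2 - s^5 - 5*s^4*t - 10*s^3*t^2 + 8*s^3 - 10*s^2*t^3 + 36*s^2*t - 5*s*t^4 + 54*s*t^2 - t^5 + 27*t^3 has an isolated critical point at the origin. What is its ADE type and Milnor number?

Type E8, Milnor number mu = 8.

The Hessian of f at 0 has rank 1. Corank 2; j^3 = (2*s + 3*t)^3 is a perfect cube, so E-series; the 5-jet and mu = 8 give E_8.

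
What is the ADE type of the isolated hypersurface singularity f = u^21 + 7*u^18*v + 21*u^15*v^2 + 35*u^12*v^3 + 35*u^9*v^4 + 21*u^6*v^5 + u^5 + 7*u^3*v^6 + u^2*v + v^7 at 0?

D_{8}

The Hessian of f at 0 has rank 0. Corank 2; j^3 = u^2*v has shape L^2 M (L != M), so D-series; mu = 8 gives D_8.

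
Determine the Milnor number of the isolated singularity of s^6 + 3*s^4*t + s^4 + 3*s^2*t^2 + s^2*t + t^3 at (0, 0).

4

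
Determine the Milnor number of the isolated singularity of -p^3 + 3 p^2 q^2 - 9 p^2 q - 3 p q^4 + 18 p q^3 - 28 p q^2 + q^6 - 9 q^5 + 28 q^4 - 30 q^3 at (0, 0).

4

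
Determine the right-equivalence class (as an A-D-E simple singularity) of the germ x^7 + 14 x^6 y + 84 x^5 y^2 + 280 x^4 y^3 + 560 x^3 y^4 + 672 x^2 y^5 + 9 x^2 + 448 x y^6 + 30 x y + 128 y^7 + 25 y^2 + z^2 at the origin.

The Hessian of f at 0 has rank 2. Corank 1: A-series; mu = 6 gives A_6.

A6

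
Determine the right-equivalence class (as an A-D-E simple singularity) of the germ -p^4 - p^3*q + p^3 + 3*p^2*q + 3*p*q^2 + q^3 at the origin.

E_{7}

The Hessian of f at 0 has rank 0. Corank 2; j^3 = (p + q)^3 is a perfect cube, so E-series; the 4-jet and mu = 7 give E_7.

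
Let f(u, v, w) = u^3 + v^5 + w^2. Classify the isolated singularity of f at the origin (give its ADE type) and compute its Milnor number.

Type E8, Milnor number mu = 8.

The Hessian of f at 0 has rank 1. Corank 2; j^3 = u^3 is a perfect cube, so E-series; the 5-jet and mu = 8 give E_8.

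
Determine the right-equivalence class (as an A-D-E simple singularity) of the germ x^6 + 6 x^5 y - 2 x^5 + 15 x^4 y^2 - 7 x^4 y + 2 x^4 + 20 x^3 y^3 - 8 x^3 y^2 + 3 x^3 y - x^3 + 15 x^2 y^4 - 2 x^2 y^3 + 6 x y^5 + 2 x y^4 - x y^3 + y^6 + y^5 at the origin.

The Hessian of f at 0 is [[0, 0], [0, 0]] with rank 0, so corank 2. A Groebner basis of the Jacobian ideal J(f) in C{x,y} is {3*x^2 + y^4 + y^3, x^3, x^2*y - x^2 - y^3/3, 5*x^2 + x*y^2 + 5*y^3/3}; counting standard monomials gives mu = 7. Corank 2; j^3 = -x^3 is a perfect cube, so E-series; the 4-jet and mu = 7 give E_7.

E_7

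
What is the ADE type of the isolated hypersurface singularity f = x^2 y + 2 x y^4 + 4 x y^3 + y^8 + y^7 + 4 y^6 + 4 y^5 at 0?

D_{9}

The Hessian of f at 0 is [[0, 0], [0, 0]] with rank 0, so corank 2. A Groebner basis of the Jacobian ideal J(f) in C{x,y} is {x^2*y^2 - 12*x^2*y/11 + 4*x^2/11 - 32*x*y^2/11 + 80*x*y/11 + 160*y^3/11, 8*x^2*y/33 + x^2/33 + x*y^3 - 10*x*y^2/11 + 64*x*y/33 + 128*y^3/33, x*y + y^4 + 2*y^3, x^3 + 76*x^2*y/33 - 40*x^2/33 + 48*x*y^2/11 - 448*x*y/33 - 896*y^3/33}; counting standard monomials gives mu = 9. Corank 2; j^3 = x^2*y has shape L^2 M (L != M), so D-series; mu = 9 gives D_9.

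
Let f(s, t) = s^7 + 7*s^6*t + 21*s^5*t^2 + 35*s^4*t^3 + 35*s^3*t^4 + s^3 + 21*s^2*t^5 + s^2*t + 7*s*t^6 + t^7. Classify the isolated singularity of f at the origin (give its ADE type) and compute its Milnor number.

Type D8, Milnor number mu = 8.

The Hessian of f at 0 has rank 0. Corank 2; j^3 = s^2*(s + t) has shape L^2 M (L != M), so D-series; mu = 8 gives D_8.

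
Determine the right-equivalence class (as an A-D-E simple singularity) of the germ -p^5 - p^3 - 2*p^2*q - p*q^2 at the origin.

The Hessian of f at 0 is [[0, 0], [0, 0]] with rank 0, so corank 2. A Groebner basis of the Jacobian ideal J(f) in C{p,q} is {p*q/5 + q^4 + q^2/5, p*q^2 + q^3, p^2 + p*q}; counting standard monomials gives mu = 6. Corank 2; j^3 = -p*(p + q)^2 has shape L^2 M (L != M), so D-series; mu = 6 gives D_6.

D6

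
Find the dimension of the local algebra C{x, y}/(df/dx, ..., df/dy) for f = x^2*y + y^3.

4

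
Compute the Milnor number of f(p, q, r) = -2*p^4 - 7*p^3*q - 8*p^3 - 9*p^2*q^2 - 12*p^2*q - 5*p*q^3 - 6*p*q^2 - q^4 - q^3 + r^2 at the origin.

The Hessian of f at 0 is [[0, 0, 0], [0, 0, 0], [0, 0, 2]] with rank 1, so corank 2. A Groebner basis of the Jacobian ideal J(f) in C{p,q,r} is {768*p^2 + 768*p*q + q^4 + 8*q^3 + 192*q^2, p^3 + 36*p^2 + 36*p*q + q^3/2 + 9*q^2, p^2*q - 40*p^2 - 40*p*q - 2*q^3/3 - 10*q^2, 32*p^2 + p*q^2 + 32*p*q + 5*q^3/6 + 8*q^2, r}; counting standard monomials gives mu = 7. Corank 2; j^3 = -(2*p + q)^3 is a perfect cube, so E-series; the 4-jet and mu = 7 give E_7.

7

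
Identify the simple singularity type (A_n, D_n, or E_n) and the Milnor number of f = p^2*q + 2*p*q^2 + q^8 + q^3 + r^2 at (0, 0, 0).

The Hessian of f at 0 has rank 1. Corank 2; j^3 = q*(p + q)^2 has shape L^2 M (L != M), so D-series; mu = 9 gives D_9.

Type D_9, Milnor number mu = 9.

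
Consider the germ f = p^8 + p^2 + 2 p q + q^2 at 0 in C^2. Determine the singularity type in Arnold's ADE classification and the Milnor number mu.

Type A_{7}, Milnor number mu = 7.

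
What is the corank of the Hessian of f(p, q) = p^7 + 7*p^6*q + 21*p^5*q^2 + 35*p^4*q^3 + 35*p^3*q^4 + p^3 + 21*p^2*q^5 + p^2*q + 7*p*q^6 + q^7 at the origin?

2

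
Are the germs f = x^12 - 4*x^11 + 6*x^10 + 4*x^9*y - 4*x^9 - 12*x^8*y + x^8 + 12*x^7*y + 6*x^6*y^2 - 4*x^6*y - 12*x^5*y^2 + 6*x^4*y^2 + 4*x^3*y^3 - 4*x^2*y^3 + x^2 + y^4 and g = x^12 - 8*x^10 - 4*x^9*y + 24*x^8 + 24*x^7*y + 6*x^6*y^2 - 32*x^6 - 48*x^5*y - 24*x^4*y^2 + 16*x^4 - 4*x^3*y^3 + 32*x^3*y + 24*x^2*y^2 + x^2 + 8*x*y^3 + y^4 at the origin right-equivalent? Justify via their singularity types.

Yes.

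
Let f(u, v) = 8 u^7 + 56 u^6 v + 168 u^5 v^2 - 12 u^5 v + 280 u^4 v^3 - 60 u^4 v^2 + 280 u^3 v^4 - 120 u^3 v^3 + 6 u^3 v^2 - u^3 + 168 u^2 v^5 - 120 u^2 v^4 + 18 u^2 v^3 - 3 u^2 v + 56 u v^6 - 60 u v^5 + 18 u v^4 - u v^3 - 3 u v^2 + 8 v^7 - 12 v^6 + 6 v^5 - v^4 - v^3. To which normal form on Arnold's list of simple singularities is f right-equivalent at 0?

The Hessian of f at 0 is [[0, 0], [0, 0]] with rank 0, so corank 2. A Groebner basis of the Jacobian ideal J(f) in C{u,v} is {u^3 + 3*u^2*v + 6*u^2 + 12*u*v + 6*v^2, -3*u^2 + u*v^2 - 6*u*v - 3*v^2, 3*u^2 + 6*u*v + v^3 + 3*v^2}; counting standard monomials gives mu = 7. Corank 2; j^3 = -(u + v)^3 is a perfect cube, so E-series; the 4-jet and mu = 7 give E_7.

E_7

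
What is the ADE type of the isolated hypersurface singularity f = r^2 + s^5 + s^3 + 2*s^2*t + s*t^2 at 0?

D_{6}

The Hessian of f at 0 is [[0, 0, 0], [0, 0, 0], [0, 0, 2]] with rank 1, so corank 2. A Groebner basis of the Jacobian ideal J(f) in C{s,t,r} is {s*t/5 + t^4 + t^2/5, s*t^2 + t^3, s^2 + s*t, r}; counting standard monomials gives mu = 6. Corank 2; j^3 = s*(s + t)^2 has shape L^2 M (L != M), so D-series; mu = 6 gives D_6.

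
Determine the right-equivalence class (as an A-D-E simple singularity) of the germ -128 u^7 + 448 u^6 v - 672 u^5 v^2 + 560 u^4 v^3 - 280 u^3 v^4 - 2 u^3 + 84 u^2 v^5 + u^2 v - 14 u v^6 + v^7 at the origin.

D8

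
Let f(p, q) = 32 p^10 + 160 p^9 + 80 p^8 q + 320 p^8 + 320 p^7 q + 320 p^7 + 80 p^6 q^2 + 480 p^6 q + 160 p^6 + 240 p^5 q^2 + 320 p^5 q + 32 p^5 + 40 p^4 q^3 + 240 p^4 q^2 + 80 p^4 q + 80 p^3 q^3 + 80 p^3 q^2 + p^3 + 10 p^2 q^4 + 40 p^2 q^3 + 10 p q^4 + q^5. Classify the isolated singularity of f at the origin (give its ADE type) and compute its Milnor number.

The Hessian of f at 0 is [[0, 0], [0, 0]] with rank 0, so corank 2. A Groebner basis of the Jacobian ideal J(f) in C{p,q} is {q^5, p*q^3 + q^4/8, p^2}; counting standard monomials gives mu = 8. Corank 2; j^3 = p^3 is a perfect cube, so E-series; the 5-jet and mu = 8 give E_8.

Type E8, Milnor number mu = 8.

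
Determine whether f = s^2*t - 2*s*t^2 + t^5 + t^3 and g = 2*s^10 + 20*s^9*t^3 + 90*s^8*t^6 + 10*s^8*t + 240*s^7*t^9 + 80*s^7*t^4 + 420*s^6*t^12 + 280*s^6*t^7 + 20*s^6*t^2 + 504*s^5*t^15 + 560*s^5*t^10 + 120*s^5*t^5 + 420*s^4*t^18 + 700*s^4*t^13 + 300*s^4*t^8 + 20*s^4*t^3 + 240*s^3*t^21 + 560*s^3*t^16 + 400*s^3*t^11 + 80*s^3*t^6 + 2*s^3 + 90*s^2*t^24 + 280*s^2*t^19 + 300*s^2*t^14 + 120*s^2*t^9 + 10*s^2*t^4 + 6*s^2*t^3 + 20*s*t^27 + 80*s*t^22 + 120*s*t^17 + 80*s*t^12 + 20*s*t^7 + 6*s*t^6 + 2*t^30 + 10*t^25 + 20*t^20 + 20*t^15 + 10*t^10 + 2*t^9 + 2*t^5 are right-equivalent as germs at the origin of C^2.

No.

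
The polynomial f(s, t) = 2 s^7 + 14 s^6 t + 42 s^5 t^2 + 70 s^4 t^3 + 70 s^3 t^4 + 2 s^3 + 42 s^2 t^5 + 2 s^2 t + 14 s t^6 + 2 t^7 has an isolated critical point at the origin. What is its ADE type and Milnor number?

Type D8, Milnor number mu = 8.

The Hessian of f at 0 is [[0, 0], [0, 0]] with rank 0, so corank 2. A Groebner basis of the Jacobian ideal J(f) in C{s,t} is {-s*t/7 + t^6, s*t^2, s^2 + s*t}; counting standard monomials gives mu = 8. Corank 2; j^3 = 2*s^2*(s + t) has shape L^2 M (L != M), so D-series; mu = 8 gives D_8.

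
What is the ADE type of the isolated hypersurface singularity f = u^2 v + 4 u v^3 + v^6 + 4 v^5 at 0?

D7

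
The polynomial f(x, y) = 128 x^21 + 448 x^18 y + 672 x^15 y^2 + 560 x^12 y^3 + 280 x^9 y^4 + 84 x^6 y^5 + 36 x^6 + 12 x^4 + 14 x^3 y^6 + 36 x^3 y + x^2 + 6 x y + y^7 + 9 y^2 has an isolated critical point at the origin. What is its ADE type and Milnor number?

Type A6, Milnor number mu = 6.

The Hessian of f at 0 has rank 1. Corank 1: A-series; mu = 6 gives A_6.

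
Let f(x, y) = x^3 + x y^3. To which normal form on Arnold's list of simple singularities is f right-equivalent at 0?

E_{7}

The Hessian of f at 0 is [[0, 0], [0, 0]] with rank 0, so corank 2. A Groebner basis of the Jacobian ideal J(f) in C{x,y} is {x^3, x*y^2, 3*x^2 + y^3}; counting standard monomials gives mu = 7. Corank 2; j^3 = x^3 is a perfect cube, so E-series; the 4-jet and mu = 7 give E_7.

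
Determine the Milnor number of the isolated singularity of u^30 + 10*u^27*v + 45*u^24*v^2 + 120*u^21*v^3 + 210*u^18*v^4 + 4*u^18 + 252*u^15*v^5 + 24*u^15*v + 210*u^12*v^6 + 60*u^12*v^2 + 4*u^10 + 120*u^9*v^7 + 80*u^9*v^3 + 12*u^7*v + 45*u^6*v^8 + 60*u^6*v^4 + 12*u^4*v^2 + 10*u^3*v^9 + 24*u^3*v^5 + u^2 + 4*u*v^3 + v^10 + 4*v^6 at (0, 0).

9

The Hessian of f at 0 has rank 1. Corank 1: A-series; mu = 9 gives A_9.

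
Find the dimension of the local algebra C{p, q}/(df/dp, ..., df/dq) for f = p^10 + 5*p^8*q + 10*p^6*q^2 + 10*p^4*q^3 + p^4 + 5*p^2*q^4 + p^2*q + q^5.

6

The Hessian of f at 0 is [[0, 0], [0, 0]] with rank 0, so corank 2. A Groebner basis of the Jacobian ideal J(f) in C{p,q} is {p^2/5 + q^4, p^3, p*q}; counting standard monomials gives mu = 6. Corank 2; j^3 = p^2*q has shape L^2 M (L != M), so D-series; mu = 6 gives D_6.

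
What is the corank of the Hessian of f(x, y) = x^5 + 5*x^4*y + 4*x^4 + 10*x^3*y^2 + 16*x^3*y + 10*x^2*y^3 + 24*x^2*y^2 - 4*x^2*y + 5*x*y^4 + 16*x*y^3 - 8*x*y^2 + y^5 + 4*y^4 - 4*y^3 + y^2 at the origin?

Hessian at 0 has rank 1.

1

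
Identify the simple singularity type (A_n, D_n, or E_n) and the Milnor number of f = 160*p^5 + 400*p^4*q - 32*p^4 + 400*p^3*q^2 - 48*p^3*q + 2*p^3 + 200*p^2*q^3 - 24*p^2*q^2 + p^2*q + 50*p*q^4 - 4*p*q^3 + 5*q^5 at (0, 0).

Type D_6, Milnor number mu = 6.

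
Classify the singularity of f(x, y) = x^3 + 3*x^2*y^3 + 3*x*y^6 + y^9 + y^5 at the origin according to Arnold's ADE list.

The Hessian of f at 0 has rank 0. Corank 2; j^3 = x^3 is a perfect cube, so E-series; the 5-jet and mu = 8 give E_8.

E_8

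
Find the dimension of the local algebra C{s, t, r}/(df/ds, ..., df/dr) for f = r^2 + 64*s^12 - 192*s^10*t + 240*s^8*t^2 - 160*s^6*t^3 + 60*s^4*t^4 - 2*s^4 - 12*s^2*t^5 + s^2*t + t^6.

7

The Hessian of f at 0 is [[0, 0, 0], [0, 0, 0], [0, 0, 2]] with rank 1, so corank 2. A Groebner basis of the Jacobian ideal J(f) in C{s,t,r} is {s^2/6 + t^5, s^3, s*t, r}; counting standard monomials gives mu = 7. Corank 2; j^3 = s^2*t has shape L^2 M (L != M), so D-series; mu = 7 gives D_7.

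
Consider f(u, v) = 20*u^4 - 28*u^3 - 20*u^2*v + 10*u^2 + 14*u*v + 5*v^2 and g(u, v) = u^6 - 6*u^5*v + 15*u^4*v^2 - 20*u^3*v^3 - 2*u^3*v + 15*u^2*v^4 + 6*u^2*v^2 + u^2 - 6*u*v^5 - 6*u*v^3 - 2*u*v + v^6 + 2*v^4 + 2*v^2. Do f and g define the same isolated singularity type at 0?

Yes.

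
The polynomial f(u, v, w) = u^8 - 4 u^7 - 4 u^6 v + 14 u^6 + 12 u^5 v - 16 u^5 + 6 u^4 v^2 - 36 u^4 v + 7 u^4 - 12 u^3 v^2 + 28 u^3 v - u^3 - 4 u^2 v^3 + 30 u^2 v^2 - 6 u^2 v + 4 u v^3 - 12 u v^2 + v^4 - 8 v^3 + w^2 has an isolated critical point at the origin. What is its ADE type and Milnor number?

Type E_{6}, Milnor number mu = 6.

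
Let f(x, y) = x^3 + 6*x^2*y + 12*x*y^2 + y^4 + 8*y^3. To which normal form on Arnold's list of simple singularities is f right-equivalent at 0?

E6

The Hessian of f at 0 has rank 0. Corank 2; j^3 = (x + 2*y)^3 is a perfect cube, so E-series; the 4-jet and mu = 6 give E_6.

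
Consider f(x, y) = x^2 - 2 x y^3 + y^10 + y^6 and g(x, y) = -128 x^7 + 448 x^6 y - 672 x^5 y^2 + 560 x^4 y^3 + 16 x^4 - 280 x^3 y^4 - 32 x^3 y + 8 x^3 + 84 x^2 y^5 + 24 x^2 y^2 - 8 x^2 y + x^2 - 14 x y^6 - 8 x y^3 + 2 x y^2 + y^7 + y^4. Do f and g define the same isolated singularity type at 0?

No.

The Hessian of f at 0 has rank 1. Corank 1: A-series; mu = 9 gives A_9. The Hessian of g at 0 has rank 1. Corank 1: A-series; mu = 6 gives A_6. f is A_9 but g is A_6, hence not right-equivalent.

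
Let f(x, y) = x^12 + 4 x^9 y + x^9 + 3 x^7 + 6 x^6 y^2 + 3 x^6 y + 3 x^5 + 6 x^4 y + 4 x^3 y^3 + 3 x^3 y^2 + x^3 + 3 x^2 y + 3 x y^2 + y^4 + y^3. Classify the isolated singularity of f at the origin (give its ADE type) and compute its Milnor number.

Type E_{6}, Milnor number mu = 6.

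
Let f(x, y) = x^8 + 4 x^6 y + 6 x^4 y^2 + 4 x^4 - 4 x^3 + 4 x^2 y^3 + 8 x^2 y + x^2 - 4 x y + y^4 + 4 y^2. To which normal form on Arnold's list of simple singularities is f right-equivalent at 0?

The Hessian of f at 0 is [[2, -4], [-4, 8]] with rank 1, so corank 1. A Groebner basis of the Jacobian ideal J(f) in C{x,y} is {x^2 - x/2 + y, x*y - x/4 + y/2, -x/8 + y^2 + y/4}; counting standard monomials gives mu = 3. Corank 1: A-series; mu = 3 gives A_3.

A_{3}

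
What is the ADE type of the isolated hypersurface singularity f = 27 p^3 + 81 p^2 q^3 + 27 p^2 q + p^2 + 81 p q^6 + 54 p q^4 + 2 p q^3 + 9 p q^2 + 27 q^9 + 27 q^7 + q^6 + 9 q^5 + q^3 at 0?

A_2

The Hessian of f at 0 is [[2, 0], [0, 0]] with rank 1, so corank 1. A Groebner basis of the Jacobian ideal J(f) in C{p,q} is {q^2, p}; counting standard monomials gives mu = 2. Corank 1: A-series; mu = 2 gives A_2.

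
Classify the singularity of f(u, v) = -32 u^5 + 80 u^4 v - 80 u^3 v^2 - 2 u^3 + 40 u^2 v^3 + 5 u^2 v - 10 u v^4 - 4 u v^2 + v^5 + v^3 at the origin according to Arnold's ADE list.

D_6

The Hessian of f at 0 has rank 0. Corank 2; j^3 = -(u - v)^2*(2*u - v) has shape L^2 M (L != M), so D-series; mu = 6 gives D_6.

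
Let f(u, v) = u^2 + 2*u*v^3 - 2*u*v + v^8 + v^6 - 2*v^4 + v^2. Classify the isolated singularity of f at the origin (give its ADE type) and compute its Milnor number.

The Hessian of f at 0 has rank 1. Corank 1: A-series; mu = 7 gives A_7.

Type A_{7}, Milnor number mu = 7.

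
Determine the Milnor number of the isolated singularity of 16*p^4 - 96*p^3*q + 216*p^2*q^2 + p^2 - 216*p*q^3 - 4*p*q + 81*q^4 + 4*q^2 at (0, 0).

3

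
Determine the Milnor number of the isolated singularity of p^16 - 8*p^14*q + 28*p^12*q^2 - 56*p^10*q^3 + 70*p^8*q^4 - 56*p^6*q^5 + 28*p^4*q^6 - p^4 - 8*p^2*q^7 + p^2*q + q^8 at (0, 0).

9

The Hessian of f at 0 has rank 0. Corank 2; j^3 = p^2*q has shape L^2 M (L != M), so D-series; mu = 9 gives D_9.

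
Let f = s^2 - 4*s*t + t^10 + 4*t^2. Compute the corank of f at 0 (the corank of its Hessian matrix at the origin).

1

The Hessian at 0 is [[2, -4], [-4, 8]] of rank 1; hence corank 1.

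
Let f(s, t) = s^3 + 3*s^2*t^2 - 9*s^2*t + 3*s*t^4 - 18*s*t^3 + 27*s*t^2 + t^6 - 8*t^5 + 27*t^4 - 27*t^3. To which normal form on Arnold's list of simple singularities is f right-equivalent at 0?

The Hessian of f at 0 has rank 0. Corank 2; j^3 = (s - 3*t)^3 is a perfect cube, so E-series; the 5-jet and mu = 8 give E_8.

E_8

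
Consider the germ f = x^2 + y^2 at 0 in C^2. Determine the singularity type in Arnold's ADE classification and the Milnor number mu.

Type A_{1}, Milnor number mu = 1.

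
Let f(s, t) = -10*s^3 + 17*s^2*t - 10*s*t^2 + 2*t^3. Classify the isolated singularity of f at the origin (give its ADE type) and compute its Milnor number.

Type D4, Milnor number mu = 4.

The Hessian of f at 0 is [[0, 0], [0, 0]] with rank 0, so corank 2. A Groebner basis of the Jacobian ideal J(f) in C{s,t} is {t^3, s^2 - 2*t^2/11, s*t - 5*t^2/11}; counting standard monomials gives mu = 4. Corank 2; j^3 = -(2*s - t)*(5*s^2 - 6*s*t + 2*t^2) splits into three distinct lines over C (the quadratic factor has nonzero discriminant), so D_4.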